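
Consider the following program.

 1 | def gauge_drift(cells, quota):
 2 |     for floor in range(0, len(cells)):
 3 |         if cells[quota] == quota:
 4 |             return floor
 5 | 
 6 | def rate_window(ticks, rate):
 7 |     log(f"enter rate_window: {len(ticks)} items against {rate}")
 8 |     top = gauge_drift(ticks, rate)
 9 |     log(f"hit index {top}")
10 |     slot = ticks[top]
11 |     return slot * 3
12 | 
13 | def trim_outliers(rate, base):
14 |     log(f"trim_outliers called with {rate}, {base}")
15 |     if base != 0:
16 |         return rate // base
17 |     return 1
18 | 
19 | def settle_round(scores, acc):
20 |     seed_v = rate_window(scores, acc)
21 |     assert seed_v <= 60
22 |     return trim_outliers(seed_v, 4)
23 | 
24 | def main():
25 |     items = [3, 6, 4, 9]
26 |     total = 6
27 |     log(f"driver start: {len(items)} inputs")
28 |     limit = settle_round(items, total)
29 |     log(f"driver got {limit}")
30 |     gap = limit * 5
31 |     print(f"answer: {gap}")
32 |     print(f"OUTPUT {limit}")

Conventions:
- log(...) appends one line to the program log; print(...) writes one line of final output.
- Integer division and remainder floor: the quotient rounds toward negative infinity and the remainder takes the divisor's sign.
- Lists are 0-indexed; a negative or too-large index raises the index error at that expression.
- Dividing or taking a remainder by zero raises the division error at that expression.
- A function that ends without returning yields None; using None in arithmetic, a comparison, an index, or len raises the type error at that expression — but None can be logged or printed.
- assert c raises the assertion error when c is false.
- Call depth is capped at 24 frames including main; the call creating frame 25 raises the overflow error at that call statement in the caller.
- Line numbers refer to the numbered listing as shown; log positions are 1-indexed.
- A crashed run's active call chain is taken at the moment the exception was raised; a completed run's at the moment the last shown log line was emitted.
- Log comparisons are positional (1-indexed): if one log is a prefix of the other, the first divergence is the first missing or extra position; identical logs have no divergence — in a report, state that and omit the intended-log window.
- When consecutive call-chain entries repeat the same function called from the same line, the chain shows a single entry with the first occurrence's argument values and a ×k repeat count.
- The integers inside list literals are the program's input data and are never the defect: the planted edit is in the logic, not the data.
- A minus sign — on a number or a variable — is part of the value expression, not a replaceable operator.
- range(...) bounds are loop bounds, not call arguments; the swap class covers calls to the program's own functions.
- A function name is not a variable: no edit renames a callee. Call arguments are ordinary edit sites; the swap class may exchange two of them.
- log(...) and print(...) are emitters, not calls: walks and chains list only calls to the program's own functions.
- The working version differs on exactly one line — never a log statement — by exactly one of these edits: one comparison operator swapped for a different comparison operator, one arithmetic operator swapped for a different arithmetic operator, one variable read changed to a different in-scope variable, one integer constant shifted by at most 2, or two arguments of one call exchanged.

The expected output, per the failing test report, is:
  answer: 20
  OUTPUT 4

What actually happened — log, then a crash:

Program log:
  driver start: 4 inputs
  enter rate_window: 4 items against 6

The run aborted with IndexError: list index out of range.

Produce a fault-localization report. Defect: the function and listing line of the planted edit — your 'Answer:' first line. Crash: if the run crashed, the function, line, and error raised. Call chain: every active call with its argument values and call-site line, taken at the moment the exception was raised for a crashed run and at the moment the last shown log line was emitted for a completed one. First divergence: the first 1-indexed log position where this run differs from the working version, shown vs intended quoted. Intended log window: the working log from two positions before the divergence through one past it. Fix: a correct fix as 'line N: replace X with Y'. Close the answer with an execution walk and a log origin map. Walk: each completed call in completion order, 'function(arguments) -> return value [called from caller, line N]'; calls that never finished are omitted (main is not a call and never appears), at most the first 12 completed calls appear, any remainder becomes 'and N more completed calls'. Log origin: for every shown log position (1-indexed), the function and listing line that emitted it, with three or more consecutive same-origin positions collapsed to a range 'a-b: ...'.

Answer: the defect is in gauge_drift at line 3.
Key fact: The faulty run's log stops after 2 lines; the working version's next line would be 'hit index 1'.
Crash: gauge_drift, line 3, IndexError.
Call chain: main -> settle_round([3, 6, 4, 9], 6) (called at line 28) -> rate_window([3, 6, 4, 9], 6) (called at line 20) -> gauge_drift([3, 6, 4, 9], 6) (called at line 8).
First divergence: position 3 — after 2 matching lines the faulty run goes silent; intended next line 'hit index 1'.
Intended log window:
  1: driver start: 4 inputs
  2: enter rate_window: 4 items against 6
  3: hit index 1
  4: trim_outliers called with 18, 4
Execution walk:
  (no call completed)
Log line origins:
  1: logged in main at line 27
  2: logged in rate_window at line 7
A correct fix: line 3: replace `cells[quota]` with `cells[floor]`.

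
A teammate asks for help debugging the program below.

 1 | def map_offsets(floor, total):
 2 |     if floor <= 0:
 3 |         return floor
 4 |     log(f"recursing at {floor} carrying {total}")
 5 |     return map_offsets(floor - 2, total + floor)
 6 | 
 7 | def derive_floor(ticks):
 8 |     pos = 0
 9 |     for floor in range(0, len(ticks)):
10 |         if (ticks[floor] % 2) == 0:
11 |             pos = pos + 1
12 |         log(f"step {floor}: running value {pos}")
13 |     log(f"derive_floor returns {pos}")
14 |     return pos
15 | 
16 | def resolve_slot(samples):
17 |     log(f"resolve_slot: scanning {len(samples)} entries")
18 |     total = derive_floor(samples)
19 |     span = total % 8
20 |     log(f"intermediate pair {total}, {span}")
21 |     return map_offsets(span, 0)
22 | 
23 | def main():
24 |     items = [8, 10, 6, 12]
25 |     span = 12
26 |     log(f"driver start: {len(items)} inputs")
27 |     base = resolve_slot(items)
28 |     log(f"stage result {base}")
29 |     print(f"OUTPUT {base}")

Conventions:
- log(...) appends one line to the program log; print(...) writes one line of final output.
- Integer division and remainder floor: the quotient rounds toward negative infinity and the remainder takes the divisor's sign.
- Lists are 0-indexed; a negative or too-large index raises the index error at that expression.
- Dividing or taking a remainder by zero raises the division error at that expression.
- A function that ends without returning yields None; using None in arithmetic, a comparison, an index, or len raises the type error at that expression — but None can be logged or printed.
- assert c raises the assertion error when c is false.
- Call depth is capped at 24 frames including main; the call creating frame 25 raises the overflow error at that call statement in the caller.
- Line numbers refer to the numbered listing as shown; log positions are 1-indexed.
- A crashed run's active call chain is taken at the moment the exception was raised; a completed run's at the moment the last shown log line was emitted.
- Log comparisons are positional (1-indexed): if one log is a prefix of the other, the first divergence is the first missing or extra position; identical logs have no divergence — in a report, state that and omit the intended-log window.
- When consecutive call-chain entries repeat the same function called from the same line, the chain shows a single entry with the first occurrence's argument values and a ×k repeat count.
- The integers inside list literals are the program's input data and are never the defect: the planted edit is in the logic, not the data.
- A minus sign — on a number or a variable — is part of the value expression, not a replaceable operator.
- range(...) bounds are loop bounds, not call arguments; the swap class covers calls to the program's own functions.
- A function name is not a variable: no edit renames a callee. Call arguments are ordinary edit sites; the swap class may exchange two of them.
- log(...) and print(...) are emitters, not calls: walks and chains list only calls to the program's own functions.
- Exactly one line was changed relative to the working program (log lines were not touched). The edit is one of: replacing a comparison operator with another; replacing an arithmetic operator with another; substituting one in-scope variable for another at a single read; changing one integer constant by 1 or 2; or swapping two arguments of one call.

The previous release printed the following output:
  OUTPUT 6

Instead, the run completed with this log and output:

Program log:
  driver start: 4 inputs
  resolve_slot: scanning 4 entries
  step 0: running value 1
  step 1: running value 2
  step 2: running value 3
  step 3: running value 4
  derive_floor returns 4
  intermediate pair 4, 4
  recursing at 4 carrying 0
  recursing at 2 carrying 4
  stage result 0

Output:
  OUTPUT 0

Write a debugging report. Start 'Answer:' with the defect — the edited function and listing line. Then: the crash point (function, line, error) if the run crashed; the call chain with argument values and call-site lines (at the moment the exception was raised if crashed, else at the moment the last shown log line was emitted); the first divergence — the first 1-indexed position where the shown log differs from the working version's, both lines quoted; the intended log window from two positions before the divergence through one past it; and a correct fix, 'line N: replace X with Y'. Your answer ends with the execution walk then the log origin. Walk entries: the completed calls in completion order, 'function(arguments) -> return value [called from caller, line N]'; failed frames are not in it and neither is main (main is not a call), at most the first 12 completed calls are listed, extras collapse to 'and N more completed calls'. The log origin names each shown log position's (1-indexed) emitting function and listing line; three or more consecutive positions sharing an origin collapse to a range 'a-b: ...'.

Answer: the defect is in map_offsets at line 3.
Core observation: Log line 11 is where behavior first shows: 'stage result 0' appears instead of 'stage result 6'.
Call chain: main.
First divergence: position 11 — the shown line 'stage result 0' should read 'stage result 6'.
Intended log window:
  9: recursing at 4 carrying 0
  10: recursing at 2 carrying 4
  11: stage result 6
Execution walk:
  derive_floor([8, 10, 6, 12]) -> 4  [called from resolve_slot, line 18]
  map_offsets(0, 6) -> 0  [called from map_offsets, line 5]
  map_offsets(2, 4) -> 0  [called from map_offsets, line 5]
  map_offsets(4, 0) -> 0  [called from resolve_slot, line 21]
  resolve_slot([8, 10, 6, 12]) -> 0  [called from main, line 27]
Log line origins:
  1 — main, line 26
  2 — resolve_slot, line 17
  3-6 — derive_floor, line 12
  7 — derive_floor, line 13
  8 — resolve_slot, line 20
  9 — map_offsets, line 4
  10 — map_offsets, line 4
  11 — main, line 28
A correct fix: line 3: replace `floor` with `total`.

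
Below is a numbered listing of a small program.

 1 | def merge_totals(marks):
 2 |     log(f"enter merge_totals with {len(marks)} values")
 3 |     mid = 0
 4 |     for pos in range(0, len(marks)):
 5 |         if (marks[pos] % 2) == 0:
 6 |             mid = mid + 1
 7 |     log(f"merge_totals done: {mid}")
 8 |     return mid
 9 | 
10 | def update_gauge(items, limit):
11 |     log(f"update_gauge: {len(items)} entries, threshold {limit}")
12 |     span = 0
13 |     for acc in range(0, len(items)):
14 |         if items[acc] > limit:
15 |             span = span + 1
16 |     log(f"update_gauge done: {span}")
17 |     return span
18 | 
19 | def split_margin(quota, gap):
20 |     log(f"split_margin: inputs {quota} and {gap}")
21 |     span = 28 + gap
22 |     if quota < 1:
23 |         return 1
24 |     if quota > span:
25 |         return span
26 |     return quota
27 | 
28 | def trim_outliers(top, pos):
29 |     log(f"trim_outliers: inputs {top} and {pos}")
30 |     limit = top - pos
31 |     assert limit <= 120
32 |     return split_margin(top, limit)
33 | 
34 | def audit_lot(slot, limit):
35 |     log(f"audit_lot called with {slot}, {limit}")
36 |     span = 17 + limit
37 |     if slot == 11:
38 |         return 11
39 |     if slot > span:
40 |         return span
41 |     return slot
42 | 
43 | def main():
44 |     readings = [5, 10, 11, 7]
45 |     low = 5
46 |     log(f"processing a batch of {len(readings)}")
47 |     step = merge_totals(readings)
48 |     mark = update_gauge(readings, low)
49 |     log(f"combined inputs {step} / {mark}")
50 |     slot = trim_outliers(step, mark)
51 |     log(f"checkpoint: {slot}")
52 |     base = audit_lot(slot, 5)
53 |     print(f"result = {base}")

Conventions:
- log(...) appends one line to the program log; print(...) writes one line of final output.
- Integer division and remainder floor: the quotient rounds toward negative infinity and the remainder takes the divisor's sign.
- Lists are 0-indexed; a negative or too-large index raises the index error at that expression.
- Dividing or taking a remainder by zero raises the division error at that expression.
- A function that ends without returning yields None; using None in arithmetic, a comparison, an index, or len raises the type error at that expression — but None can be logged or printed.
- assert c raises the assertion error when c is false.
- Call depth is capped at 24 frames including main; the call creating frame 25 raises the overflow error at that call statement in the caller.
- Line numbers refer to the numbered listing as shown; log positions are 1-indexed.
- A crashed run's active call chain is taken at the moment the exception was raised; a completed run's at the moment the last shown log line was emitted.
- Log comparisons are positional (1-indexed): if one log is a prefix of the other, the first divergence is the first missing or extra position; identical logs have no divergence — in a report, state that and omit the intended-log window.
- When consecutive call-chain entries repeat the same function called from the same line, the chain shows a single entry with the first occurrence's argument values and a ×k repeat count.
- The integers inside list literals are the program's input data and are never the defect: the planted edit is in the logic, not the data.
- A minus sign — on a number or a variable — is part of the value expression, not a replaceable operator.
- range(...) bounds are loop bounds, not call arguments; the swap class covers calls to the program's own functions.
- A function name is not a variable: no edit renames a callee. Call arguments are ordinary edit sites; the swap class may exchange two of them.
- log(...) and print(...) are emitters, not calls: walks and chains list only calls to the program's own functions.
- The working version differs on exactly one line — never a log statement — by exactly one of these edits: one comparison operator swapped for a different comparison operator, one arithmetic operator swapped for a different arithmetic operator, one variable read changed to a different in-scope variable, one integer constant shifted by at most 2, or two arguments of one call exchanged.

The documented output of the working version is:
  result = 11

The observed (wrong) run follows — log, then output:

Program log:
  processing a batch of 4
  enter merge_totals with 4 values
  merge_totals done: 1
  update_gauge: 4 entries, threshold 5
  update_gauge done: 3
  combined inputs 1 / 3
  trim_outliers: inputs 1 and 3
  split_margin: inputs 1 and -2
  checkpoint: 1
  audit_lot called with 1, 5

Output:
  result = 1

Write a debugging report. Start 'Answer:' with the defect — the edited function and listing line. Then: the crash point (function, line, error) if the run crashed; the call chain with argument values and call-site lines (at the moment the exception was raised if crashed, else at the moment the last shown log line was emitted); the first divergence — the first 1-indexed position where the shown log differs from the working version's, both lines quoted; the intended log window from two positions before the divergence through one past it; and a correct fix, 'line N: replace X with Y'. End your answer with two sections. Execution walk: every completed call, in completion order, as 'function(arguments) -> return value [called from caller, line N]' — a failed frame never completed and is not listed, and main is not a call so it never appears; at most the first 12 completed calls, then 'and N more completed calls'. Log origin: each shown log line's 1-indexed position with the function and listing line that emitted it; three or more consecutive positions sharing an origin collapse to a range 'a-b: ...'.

Answer: the defect is in audit_lot at line 37.
Key observation: The two runs log identically and part ways only at the printed values.
Call chain: main -> audit_lot(1, 5) (called at line 52).
First divergence: none; the two logs match at every position.
Execution walk:
  merge_totals([5, 10, 11, 7]) -> 1  [called from main, line 47]
  update_gauge([5, 10, 11, 7], 5) -> 3  [called from main, line 48]
  split_margin(1, -2) -> 1  [called from trim_outliers, line 32]
  trim_outliers(1, 3) -> 1  [called from main, line 50]
  audit_lot(1, 5) -> 1  [called from main, line 52]
Origin of each log line:
  1: logged in main at line 46
  2: logged in merge_totals at line 2
  3: logged in merge_totals at line 7
  4: logged in update_gauge at line 11
  5: logged in update_gauge at line 16
  6: logged in main at line 49
  7: logged in trim_outliers at line 29
  8: logged in split_margin at line 20
  9: logged in main at line 51
  10: logged in audit_lot at line 35
A correct fix: line 37: replace `==` with `<`.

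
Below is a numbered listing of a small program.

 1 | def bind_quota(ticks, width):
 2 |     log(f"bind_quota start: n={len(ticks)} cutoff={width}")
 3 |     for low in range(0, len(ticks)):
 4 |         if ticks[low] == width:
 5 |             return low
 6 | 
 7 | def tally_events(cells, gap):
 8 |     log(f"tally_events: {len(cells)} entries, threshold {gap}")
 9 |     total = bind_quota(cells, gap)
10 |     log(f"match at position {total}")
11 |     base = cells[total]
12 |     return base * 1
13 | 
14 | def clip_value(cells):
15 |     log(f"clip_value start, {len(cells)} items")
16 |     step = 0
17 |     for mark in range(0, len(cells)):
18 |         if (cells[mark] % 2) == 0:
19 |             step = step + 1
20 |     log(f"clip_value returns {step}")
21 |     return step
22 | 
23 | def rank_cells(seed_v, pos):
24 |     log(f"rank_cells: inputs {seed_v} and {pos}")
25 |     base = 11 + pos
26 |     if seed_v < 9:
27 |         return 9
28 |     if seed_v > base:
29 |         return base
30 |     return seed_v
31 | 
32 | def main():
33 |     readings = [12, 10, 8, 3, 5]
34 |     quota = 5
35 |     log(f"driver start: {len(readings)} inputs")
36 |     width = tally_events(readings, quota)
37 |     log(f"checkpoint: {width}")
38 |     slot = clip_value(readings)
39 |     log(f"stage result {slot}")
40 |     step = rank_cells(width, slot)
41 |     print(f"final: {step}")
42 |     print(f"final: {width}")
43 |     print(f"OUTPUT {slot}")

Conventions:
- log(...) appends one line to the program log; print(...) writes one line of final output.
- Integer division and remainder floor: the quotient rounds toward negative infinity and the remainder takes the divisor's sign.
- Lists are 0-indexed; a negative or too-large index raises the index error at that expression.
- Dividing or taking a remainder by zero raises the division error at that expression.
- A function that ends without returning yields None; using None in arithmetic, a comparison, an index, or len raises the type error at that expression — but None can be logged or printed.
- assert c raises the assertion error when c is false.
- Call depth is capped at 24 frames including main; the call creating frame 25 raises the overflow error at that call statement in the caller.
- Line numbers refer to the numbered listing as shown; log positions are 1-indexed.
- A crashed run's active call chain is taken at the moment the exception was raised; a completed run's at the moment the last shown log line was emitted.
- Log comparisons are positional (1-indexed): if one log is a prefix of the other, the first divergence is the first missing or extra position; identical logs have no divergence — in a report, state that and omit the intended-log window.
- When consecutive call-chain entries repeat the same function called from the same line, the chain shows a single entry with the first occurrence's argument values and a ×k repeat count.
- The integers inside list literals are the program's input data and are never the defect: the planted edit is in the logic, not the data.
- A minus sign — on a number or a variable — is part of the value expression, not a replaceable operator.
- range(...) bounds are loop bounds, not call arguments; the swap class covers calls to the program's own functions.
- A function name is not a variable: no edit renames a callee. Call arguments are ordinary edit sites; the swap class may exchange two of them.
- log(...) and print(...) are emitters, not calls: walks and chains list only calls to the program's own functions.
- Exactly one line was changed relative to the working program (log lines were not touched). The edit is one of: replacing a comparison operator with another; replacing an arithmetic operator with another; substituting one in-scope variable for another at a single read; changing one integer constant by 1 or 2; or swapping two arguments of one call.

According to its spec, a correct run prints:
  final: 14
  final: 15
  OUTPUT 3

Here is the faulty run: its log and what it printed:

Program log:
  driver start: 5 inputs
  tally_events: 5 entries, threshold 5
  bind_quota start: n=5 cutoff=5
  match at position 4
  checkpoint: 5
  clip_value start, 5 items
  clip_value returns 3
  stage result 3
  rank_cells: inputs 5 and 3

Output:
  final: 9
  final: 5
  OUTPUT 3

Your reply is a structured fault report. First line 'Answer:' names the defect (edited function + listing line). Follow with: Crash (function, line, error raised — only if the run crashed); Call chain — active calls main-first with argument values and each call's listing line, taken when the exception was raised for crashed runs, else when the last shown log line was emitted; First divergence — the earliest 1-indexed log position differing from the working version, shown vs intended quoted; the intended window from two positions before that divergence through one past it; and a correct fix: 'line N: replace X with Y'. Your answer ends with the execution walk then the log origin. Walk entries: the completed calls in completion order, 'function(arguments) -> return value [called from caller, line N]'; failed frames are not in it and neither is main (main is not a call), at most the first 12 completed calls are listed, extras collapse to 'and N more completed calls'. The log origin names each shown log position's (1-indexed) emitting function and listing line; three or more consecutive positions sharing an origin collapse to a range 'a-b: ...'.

Answer: the defect is in tally_events at line 12.
The tell: At log position 5 the runs split — shown 'checkpoint: 5', but the working version logs 'checkpoint: 15'.
Call chain: main -> rank_cells(5, 3) (called at line 40).
First divergence: at position 5 the run shows 'checkpoint: 5' where the working version logs 'checkpoint: 15'.
Intended log window:
  3: bind_quota start: n=5 cutoff=5
  4: match at position 4
  5: checkpoint: 15
  6: clip_value start, 5 items
Execution walk:
  bind_quota([12, 10, 8, 3, 5], 5) -> 4  [called from tally_events, line 9]
  tally_events([12, 10, 8, 3, 5], 5) -> 5  [called from main, line 36]
  clip_value([12, 10, 8, 3, 5]) -> 3  [called from main, line 38]
  rank_cells(5, 3) -> 9  [called from main, line 40]
Log line origins:
  1 — main, line 35
  2 — tally_events, line 8
  3 — bind_quota, line 2
  4 — tally_events, line 10
  5 — main, line 37
  6 — clip_value, line 15
  7 — clip_value, line 20
  8 — main, line 39
  9 — rank_cells, line 24
A correct fix: line 12: replace `1` with `3`.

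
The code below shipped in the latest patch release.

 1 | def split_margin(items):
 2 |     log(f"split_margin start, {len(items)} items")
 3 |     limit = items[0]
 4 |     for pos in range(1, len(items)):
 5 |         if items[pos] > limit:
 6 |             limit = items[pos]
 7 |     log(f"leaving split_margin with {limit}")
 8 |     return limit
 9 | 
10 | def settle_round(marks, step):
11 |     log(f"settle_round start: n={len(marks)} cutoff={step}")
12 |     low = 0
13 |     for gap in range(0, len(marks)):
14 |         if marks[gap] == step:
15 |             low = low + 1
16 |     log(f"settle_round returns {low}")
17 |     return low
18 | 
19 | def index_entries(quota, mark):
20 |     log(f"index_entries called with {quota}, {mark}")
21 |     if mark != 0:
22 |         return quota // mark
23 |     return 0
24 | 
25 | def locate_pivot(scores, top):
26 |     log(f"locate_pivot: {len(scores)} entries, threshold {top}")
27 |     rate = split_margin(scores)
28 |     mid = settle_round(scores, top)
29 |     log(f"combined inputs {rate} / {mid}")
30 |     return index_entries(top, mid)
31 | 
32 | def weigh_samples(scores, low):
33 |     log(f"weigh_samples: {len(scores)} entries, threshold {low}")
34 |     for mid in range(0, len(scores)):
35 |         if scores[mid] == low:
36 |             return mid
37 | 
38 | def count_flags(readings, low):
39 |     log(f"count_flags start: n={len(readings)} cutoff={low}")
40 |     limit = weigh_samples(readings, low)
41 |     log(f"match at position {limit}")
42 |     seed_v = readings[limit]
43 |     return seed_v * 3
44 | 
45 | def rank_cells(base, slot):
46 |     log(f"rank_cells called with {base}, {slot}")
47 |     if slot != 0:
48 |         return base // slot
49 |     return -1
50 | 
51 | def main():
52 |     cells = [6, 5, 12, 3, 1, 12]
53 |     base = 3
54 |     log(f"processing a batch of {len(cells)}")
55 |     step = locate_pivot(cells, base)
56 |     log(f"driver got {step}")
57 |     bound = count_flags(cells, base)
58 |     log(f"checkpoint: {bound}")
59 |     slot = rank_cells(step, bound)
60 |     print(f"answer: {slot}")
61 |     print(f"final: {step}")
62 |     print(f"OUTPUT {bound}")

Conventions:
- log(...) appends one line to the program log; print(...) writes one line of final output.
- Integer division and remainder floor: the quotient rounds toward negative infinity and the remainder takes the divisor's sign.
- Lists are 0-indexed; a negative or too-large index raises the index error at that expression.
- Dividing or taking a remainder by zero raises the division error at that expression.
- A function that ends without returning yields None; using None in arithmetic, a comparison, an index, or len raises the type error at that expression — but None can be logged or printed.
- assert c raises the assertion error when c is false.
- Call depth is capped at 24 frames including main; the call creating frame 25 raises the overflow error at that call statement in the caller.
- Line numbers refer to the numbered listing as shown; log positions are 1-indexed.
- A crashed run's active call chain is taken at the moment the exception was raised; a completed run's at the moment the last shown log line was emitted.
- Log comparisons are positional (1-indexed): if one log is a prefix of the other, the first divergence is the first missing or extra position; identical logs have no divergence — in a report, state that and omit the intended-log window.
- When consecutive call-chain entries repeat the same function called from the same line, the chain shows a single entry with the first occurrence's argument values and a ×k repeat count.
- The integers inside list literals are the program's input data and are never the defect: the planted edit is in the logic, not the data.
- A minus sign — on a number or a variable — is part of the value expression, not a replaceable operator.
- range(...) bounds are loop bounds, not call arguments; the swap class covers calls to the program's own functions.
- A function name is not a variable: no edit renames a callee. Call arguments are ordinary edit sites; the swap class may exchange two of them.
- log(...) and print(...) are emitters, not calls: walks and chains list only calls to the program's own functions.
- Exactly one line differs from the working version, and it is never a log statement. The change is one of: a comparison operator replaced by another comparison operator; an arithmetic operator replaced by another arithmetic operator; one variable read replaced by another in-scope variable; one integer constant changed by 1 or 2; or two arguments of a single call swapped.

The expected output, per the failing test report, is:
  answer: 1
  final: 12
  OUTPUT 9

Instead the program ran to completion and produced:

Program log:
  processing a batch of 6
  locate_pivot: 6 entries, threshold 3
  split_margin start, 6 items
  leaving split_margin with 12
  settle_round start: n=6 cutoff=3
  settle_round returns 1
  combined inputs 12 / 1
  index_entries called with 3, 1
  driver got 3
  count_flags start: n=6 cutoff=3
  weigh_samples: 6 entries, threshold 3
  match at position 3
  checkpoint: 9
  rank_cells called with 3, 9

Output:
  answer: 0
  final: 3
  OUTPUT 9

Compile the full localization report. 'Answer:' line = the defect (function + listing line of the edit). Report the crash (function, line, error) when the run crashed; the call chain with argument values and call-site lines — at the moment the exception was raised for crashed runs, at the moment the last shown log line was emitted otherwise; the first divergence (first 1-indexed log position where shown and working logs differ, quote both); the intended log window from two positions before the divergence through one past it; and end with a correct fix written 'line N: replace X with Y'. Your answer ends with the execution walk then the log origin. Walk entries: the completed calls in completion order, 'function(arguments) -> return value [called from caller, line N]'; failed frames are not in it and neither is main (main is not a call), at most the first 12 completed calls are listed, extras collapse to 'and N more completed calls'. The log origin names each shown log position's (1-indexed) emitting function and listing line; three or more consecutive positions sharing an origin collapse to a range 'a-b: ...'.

Answer: the defect is in locate_pivot at line 30.
Key fact: Log line 8 is where behavior first shows: 'index_entries called with 3, 1' appears instead of 'index_entries called with 12, 1'.
Call chain: main -> rank_cells(3, 9) (called at line 59).
First divergence: position 8; shown 'index_entries called with 3, 1' vs intended 'index_entries called with 12, 1'.
Intended log window:
  6: settle_round returns 1
  7: combined inputs 12 / 1
  8: index_entries called with 12, 1
  9: driver got 12
Execution walk:
  split_margin([6, 5, 12, 3, 1, 12]) -> 12  [called from locate_pivot, line 27]
  settle_round([6, 5, 12, 3, 1, 12], 3) -> 1  [called from locate_pivot, line 28]
  index_entries(3, 1) -> 3  [called from locate_pivot, line 30]
  locate_pivot([6, 5, 12, 3, 1, 12], 3) -> 3  [called from main, line 55]
  weigh_samples([6, 5, 12, 3, 1, 12], 3) -> 3  [called from count_flags, line 40]
  count_flags([6, 5, 12, 3, 1, 12], 3) -> 9  [called from main, line 57]
  rank_cells(3, 9) -> 0  [called from main, line 59]
Log origin:
  1 — main, line 54
  2 — locate_pivot, line 26
  3 — split_margin, line 2
  4 — split_margin, line 7
  5 — settle_round, line 11
  6 — settle_round, line 16
  7 — locate_pivot, line 29
  8 — index_entries, line 20
  9 — main, line 56
  10 — count_flags, line 39
  11 — weigh_samples, line 33
  12 — count_flags, line 41
  13 — main, line 58
  14 — rank_cells, line 46
A correct fix: line 30: replace `top` with `rate`.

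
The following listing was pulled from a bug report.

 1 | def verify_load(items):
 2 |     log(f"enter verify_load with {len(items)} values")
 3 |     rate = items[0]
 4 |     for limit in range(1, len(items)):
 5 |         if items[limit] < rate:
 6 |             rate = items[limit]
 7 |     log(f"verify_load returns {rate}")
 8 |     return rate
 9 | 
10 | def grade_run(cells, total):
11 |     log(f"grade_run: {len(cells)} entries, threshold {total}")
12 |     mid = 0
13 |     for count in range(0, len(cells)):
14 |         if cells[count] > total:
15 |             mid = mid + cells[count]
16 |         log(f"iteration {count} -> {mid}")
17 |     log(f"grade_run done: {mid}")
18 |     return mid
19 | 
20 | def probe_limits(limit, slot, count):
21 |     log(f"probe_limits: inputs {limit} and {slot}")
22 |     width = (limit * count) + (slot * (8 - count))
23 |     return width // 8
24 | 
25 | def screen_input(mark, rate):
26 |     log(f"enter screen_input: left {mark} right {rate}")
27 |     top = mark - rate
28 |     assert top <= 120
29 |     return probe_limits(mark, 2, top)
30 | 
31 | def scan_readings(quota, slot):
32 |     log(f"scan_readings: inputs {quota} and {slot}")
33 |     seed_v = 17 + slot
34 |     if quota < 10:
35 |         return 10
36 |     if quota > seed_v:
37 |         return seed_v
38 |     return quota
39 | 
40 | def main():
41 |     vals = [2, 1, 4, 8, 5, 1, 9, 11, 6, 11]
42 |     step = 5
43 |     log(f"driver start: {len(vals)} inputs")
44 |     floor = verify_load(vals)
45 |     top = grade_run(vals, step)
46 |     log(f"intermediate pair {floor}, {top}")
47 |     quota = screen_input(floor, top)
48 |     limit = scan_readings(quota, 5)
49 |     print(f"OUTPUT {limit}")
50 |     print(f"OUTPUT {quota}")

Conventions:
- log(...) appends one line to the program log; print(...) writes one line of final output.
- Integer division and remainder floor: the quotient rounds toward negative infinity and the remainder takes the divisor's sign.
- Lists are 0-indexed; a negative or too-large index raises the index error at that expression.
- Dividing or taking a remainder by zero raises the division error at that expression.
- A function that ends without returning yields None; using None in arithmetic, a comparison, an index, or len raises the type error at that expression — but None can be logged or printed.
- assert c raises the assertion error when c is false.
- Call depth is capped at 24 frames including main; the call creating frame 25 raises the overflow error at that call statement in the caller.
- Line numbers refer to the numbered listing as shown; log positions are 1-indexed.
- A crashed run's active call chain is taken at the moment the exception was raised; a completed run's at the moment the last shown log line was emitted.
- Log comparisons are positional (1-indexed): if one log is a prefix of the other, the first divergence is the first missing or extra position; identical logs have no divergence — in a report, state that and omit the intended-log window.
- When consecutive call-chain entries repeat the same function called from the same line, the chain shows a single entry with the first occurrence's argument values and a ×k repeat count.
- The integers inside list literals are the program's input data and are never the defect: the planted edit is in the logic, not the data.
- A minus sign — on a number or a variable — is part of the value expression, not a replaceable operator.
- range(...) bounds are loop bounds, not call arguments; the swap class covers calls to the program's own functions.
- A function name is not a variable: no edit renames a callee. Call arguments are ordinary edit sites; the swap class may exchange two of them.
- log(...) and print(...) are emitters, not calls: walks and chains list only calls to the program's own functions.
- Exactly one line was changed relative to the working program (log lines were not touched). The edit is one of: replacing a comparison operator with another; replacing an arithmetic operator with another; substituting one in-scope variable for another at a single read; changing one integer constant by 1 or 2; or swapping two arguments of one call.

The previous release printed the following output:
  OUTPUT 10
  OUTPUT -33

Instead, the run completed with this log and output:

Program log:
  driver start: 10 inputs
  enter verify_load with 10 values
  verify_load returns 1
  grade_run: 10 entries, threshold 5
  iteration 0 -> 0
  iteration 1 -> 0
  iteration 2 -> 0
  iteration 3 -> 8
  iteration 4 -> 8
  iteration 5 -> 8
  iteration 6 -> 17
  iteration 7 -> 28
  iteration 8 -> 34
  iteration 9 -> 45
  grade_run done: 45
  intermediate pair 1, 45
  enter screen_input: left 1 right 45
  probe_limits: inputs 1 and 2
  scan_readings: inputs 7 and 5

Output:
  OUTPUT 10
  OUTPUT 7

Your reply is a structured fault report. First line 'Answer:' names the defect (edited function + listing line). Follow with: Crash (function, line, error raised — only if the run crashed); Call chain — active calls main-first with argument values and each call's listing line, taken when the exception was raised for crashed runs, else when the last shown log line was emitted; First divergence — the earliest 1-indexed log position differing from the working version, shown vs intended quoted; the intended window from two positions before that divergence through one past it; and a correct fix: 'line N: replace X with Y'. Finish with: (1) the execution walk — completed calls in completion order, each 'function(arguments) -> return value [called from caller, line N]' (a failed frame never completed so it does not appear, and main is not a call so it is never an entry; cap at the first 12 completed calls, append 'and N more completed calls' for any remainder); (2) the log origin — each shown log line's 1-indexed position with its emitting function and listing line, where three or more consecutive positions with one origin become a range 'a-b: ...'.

Answer: the defect is in screen_input at line 29.
Key observation: The log first diverges at position 18: the faulty run prints 'probe_limits: inputs 1 and 2' where the working version prints 'probe_limits: inputs 1 and -44'.
Call chain: main -> scan_readings(7, 5) (called at line 48).
First divergence: position 18 — the shown line 'probe_limits: inputs 1 and 2' should read 'probe_limits: inputs 1 and -44'.
Intended log window:
  16: intermediate pair 1, 45
  17: enter screen_input: left 1 right 45
  18: probe_limits: inputs 1 and -44
  19: scan_readings: inputs -33 and 5
Execution walk:
  verify_load([2, 1, 4, 8, 5, 1, 9, 11, 6, 11]) -> 1  [called from main, line 44]
  grade_run([2, 1, 4, 8, 5, 1, 9, 11, 6, 11], 5) -> 45  [called from main, line 45]
  probe_limits(1, 2, -44) -> 7  [called from screen_input, line 29]
  screen_input(1, 45) -> 7  [called from main, line 47]
  scan_readings(7, 5) -> 10  [called from main, line 48]
Log origins:
  1: logged in main at line 43
  2: logged in verify_load at line 2
  3: logged in verify_load at line 7
  4: logged in grade_run at line 11
  5-14: logged in grade_run at line 16
  15: logged in grade_run at line 17
  16: logged in main at line 46
  17: logged in screen_input at line 26
  18: logged in probe_limits at line 21
  19: logged in scan_readings at line 32
A correct fix: line 29: replace `probe_limits(mark, 2, top)` with `probe_limits(mark, top, 2)`.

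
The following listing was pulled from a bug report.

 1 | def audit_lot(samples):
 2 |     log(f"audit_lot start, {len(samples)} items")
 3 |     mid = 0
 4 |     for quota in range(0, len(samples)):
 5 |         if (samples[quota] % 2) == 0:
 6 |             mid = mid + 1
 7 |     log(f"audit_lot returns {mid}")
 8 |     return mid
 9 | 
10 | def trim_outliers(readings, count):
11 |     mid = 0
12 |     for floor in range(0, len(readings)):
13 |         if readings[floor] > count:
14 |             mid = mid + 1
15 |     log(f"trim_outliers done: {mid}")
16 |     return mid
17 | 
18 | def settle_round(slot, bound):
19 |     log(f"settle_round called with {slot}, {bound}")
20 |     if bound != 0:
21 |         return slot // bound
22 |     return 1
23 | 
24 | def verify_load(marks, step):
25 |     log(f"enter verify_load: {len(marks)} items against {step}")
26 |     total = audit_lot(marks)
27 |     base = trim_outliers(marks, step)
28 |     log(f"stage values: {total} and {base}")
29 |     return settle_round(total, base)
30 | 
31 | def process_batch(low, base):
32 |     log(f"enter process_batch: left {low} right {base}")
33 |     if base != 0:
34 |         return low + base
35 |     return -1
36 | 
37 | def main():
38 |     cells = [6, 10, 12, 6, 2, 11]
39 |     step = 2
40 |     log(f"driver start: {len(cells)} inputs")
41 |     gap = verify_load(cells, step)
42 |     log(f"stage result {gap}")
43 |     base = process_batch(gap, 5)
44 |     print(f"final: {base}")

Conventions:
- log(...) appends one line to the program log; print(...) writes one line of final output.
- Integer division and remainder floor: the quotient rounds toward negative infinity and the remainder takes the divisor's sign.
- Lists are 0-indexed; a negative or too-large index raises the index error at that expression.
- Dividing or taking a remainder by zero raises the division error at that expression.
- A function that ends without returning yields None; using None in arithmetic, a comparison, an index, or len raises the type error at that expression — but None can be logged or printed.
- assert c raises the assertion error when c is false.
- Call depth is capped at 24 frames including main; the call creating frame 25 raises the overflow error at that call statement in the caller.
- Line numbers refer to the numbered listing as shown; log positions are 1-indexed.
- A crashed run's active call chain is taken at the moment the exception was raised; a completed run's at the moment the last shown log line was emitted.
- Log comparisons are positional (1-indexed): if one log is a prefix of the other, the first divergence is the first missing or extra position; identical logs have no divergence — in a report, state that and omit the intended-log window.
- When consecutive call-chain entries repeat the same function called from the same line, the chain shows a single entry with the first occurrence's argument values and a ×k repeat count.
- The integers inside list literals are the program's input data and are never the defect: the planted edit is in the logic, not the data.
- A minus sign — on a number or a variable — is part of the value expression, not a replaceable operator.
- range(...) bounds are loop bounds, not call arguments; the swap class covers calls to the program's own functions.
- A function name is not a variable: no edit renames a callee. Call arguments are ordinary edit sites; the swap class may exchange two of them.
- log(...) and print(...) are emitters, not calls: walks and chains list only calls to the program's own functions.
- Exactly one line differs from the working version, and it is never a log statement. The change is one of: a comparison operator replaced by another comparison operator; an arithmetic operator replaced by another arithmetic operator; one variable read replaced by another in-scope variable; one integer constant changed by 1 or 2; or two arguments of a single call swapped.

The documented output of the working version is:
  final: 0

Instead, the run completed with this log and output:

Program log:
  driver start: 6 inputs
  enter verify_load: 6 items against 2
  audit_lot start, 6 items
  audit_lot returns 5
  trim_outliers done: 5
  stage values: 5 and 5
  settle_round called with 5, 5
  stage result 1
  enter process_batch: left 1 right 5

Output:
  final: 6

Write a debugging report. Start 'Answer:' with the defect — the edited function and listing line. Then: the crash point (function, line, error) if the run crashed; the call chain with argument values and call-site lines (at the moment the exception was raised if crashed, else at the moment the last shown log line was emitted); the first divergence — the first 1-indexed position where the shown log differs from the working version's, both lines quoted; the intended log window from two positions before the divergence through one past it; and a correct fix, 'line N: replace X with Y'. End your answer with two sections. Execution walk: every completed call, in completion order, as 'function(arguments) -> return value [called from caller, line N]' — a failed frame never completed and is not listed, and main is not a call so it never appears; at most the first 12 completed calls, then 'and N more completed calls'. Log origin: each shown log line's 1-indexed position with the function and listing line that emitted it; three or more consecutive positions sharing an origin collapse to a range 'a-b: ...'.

Answer: the defect is in process_batch at line 34.
Core observation: Nothing in the log betrays the bug — only the output does.
Call chain: main -> process_batch(1, 5) (called at line 43).
First divergence: none; the two logs match at every position.
Execution walk:
  audit_lot([6, 10, 12, 6, 2, 11]) -> 5  [called from verify_load, line 26]
  trim_outliers([6, 10, 12, 6, 2, 11], 2) -> 5  [called from verify_load, line 27]
  settle_round(5, 5) -> 1  [called from verify_load, line 29]
  verify_load([6, 10, 12, 6, 2, 11], 2) -> 1  [called from main, line 41]
  process_batch(1, 5) -> 6  [called from main, line 43]
Log origins:
  1: logged in main at line 40
  2: logged in verify_load at line 25
  3: logged in audit_lot at line 2
  4: logged in audit_lot at line 7
  5: logged in trim_outliers at line 15
  6: logged in verify_load at line 28
  7: logged in settle_round at line 19
  8: logged in main at line 42
  9: logged in process_batch at line 32
A correct fix: line 34: replace `+` with `//`.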